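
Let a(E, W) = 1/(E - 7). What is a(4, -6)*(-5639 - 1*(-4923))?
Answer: 716/3 ≈ 238.67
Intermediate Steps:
a(E, W) = 1/(-7 + E)
a(4, -6)*(-5639 - 1*(-4923)) = (-5639 - 1*(-4923))/(-7 + 4) = (-5639 + 4923)/(-3) = -⅓*(-716) = 716/3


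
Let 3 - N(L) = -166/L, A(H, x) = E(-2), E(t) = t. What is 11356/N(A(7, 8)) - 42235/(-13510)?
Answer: -3751019/27020 ≈ -138.82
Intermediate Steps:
A(H, x) = -2
N(L) = 3 + 166/L (N(L) = 3 - (-166)/L = 3 + 166/L)
11356/N(A(7, 8)) - 42235/(-13510) = 11356/(3 + 166/(-2)) - 42235/(-13510) = 11356/(3 + 166*(-½)) - 42235*(-1/13510) = 11356/(3 - 83) + 8447/2702 = 11356/(-80) + 8447/2702 = 11356*(-1/80) + 8447/2702 = -2839/20 + 8447/2702 = -3751019/27020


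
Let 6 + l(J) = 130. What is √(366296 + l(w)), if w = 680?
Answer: 2*√91605 ≈ 605.33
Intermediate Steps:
l(J) = 124 (l(J) = -6 + 130 = 124)
√(366296 + l(w)) = √(366296 + 124) = √366420 = 2*√91605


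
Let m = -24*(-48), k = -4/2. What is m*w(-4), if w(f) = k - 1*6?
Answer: -9216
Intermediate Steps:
k = -2 (k = -4*1/2 = -2)
w(f) = -8 (w(f) = -2 - 1*6 = -2 - 6 = -8)
m = 1152
m*w(-4) = 1152*(-8) = -9216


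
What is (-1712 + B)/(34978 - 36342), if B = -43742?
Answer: 22727/682 ≈ 33.324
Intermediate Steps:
(-1712 + B)/(34978 - 36342) = (-1712 - 43742)/(34978 - 36342) = -45454/(-1364) = -45454*(-1/1364) = 22727/682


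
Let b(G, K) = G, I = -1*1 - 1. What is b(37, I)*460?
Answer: 17020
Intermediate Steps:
I = -2 (I = -1 - 1 = -2)
b(37, I)*460 = 37*460 = 17020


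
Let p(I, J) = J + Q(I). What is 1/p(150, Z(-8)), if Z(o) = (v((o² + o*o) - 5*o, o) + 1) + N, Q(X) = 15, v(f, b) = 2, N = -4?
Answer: 1/14 ≈ 0.071429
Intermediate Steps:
Z(o) = -1 (Z(o) = (2 + 1) - 4 = 3 - 4 = -1)
p(I, J) = 15 + J (p(I, J) = J + 15 = 15 + J)
1/p(150, Z(-8)) = 1/(15 - 1) = 1/14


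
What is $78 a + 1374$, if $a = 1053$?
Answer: $83508$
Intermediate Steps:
$78 a + 1374 = 78 \cdot 1053 + 1374 = 82134 + 1374 = 83508$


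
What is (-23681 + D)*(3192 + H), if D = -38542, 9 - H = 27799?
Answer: 1530561354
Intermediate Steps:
H = -27790 (H = 9 - 1*27799 = 9 - 27799 = -27790)
(-23681 + D)*(3192 + H) = (-23681 - 38542)*(3192 - 27790) = -62223*(-24598) = 1530561354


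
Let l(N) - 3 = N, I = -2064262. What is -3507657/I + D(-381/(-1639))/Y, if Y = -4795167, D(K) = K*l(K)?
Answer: 15061126909029676281/8863499145613075678 ≈ 1.6992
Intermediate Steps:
l(N) = 3 + N
D(K) = K*(3 + K)
-3507657/I + D(-381/(-1639))/Y = -3507657/(-2064262) + ((-381/(-1639))*(3 - 381/(-1639)))/(-4795167) = -3507657*(-1/2064262) + ((-381*(-1/1639))*(3 - 381*(-1/1639)))*(-1/4795167) = 3507657/2064262 + (381*(3 + 381/1639)/1639)*(-1/4795167) = 3507657/2064262 + ((381/1639)*(5298/1639))*(-1/4795167) = 3507657/2064262 + (2018538/2686321)*(-1/4795167) = 3507657/2064262 - 672846/4293785936869 = 15061126909029676281/8863499145613075678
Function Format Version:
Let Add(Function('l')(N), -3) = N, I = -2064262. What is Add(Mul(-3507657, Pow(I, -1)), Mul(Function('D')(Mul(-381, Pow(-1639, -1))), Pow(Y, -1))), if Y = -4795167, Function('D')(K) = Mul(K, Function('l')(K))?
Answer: Rational(15061126909029676281, 8863499145613075678) ≈ 1.6992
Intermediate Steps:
Function('l')(N) = Add(3, N)
Function('D')(K) = Mul(K, Add(3, K))
Add(Mul(-3507657, Pow(I, -1)), Mul(Function('D')(Mul(-381, Pow(-1639, -1))), Pow(Y, -1))) = Add(Mul(-3507657, Pow(-2064262, -1)), Mul(Mul(Mul(-381, Pow(-1639, -1)), Add(3, Mul(-381, Pow(-1639, -1)))), Pow(-4795167, -1))) = Add(Mul(-3507657, Rational(-1, 2064262)), Mul(Mul(Mul(-381, Rational(-1, 1639)), Add(3, Mul(-381, Rational(-1, 1639)))), Rational(-1, 4795167))) = Add(Rational(3507657, 2064262), Mul(Mul(Rational(381, 1639), Add(3, Rational(381, 1639))), Rational(-1, 4795167))) = Add(Rational(3507657, 2064262), Mul(Mul(Rational(381, 1639), Rational(5298, 1639)), Rational(-1, 4795167))) = Add(Rational(3507657, 2064262), Mul(Rational(2018538, 2686321), Rational(-1, 4795167))) = Add(Rational(3507657, 2064262), Rational(-672846, 4293785936869)) = Rational(15061126909029676281, 8863499145613075678)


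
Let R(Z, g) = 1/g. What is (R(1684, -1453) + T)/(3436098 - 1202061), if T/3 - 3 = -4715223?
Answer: -1581049537/249696597 ≈ -6.3319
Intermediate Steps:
T = -14145660 (T = 9 + 3*(-4715223) = 9 - 14145669 = -14145660)
(R(1684, -1453) + T)/(3436098 - 1202061) = (1/(-1453) - 14145660)/(3436098 - 1202061) = (-1/1453 - 14145660)/2234037 = -20553643981/1453*1/2234037 = -1581049537/249696597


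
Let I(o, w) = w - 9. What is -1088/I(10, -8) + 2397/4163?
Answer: 268829/4163 ≈ 64.576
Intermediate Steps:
I(o, w) = -9 + w
-1088/I(10, -8) + 2397/4163 = -1088/(-9 - 8) + 2397/4163 = -1088/(-17) + 2397*(1/4163) = -1088*(-1/17) + 2397/4163 = 64 + 2397/4163 = 268829/4163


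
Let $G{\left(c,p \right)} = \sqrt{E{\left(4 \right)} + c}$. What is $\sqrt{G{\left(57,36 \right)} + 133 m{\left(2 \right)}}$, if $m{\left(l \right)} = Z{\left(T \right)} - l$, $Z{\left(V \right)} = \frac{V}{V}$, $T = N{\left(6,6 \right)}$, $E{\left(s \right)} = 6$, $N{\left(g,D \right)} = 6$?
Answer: $\sqrt{-133 + 3 \sqrt{7}} \approx 11.183 i$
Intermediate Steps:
$T = 6$
$Z{\left(V \right)} = 1$
$G{\left(c,p \right)} = \sqrt{6 + c}$
$m{\left(l \right)} = 1 - l$
$\sqrt{G{\left(57,36 \right)} + 133 m{\left(2 \right)}} = \sqrt{\sqrt{6 + 57} + 133 \left(1 - 2\right)} = \sqrt{\sqrt{63} + 133 \left(1 - 2\right)} = \sqrt{3 \sqrt{7} + 133 \left(-1\right)} = \sqrt{3 \sqrt{7} - 133} = \sqrt{-133 + 3 \sqrt{7}}$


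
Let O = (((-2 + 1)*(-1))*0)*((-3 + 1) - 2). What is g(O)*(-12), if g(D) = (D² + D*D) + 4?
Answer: -48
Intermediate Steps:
O = 0 (O = (-1*(-1)*0)*(-2 - 2) = (1*0)*(-4) = 0*(-4) = 0)
g(D) = 4 + 2*D² (g(D) = (D² + D²) + 4 = 2*D² + 4 = 4 + 2*D²)
g(O)*(-12) = (4 + 2*0²)*(-12) = (4 + 2*0)*(-12) = (4 + 0)*(-12) = 4*(-12) = -48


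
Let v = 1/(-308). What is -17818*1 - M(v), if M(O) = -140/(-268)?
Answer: -1193841/67 ≈ -17819.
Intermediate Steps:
v = -1/308 ≈ -0.0032468
M(O) = 35/67 (M(O) = -140*(-1/268) = 35/67)
-17818*1 - M(v) = -17818*1 - 1*35/67 = -17818 - 35/67 = -1193841/67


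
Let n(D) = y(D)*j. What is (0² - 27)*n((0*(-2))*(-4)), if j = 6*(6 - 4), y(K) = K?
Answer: 0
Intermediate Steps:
j = 12 (j = 6*2 = 12)
n(D) = 12*D (n(D) = D*12 = 12*D)
(0² - 27)*n((0*(-2))*(-4)) = (0² - 27)*(12*((0*(-2))*(-4))) = (0 - 27)*(12*(0*(-4))) = -324*0 = -27*0 = 0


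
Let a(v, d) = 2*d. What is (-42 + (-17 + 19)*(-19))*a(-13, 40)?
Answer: -6400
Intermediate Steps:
(-42 + (-17 + 19)*(-19))*a(-13, 40) = (-42 + (-17 + 19)*(-19))*(2*40) = (-42 + 2*(-19))*80 = (-42 - 38)*80 = -80*80 = -6400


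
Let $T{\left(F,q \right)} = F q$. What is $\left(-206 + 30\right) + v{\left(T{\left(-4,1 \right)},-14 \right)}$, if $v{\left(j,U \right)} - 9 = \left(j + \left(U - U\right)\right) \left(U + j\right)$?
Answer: $-95$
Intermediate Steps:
$v{\left(j,U \right)} = 9 + j \left(U + j\right)$ ($v{\left(j,U \right)} = 9 + \left(j + \left(U - U\right)\right) \left(U + j\right) = 9 + \left(j + 0\right) \left(U + j\right) = 9 + j \left(U + j\right)$)
$\left(-206 + 30\right) + v{\left(T{\left(-4,1 \right)},-14 \right)} = \left(-206 + 30\right) + \left(9 + \left(\left(-4\right) 1\right)^{2} - 14 \left(\left(-4\right) 1\right)\right) = -176 + \left(9 + \left(-4\right)^{2} - -56\right) = -176 + \left(9 + 16 + 56\right) = -176 + 81 = -95$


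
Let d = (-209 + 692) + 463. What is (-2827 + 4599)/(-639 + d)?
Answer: 1772/307 ≈ 5.7720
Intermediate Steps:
d = 946 (d = 483 + 463 = 946)
(-2827 + 4599)/(-639 + d) = (-2827 + 4599)/(-639 + 946) = 1772/307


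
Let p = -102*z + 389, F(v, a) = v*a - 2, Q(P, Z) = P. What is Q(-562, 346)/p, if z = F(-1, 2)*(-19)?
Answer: 562/7363 ≈ 0.076328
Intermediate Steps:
F(v, a) = -2 + a*v (F(v, a) = a*v - 2 = -2 + a*v)
z = 76 (z = (-2 + 2*(-1))*(-19) = (-2 - 2)*(-19) = -4*(-19) = 76)
p = -7363 (p = -102*76 + 389 = -7752 + 389 = -7363)
Q(-562, 346)/p = -562/(-7363) = -562*(-1/7363) = 562/7363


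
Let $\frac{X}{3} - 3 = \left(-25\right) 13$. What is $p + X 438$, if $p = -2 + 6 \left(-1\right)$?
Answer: $-423116$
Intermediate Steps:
$p = -8$ ($p = -2 - 6 = -8$)
$X = -966$ ($X = 9 + 3 \left(\left(-25\right) 13\right) = 9 + 3 \left(-325\right) = 9 - 975 = -966$)
$p + X 438 = -8 - 423108 = -423116$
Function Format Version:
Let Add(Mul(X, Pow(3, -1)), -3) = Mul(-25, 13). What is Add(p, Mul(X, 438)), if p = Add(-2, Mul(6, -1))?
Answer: -423116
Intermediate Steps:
p = -8 (p = Add(-2, -6) = -8)
X = -966 (X = Add(9, Mul(3, Mul(-25, 13))) = Add(9, Mul(3, -325)) = Add(9, -975) = -966)
Add(p, Mul(X, 438)) = Add(-8, Mul(-966, 438)) = Add(-8, -423108) = -423116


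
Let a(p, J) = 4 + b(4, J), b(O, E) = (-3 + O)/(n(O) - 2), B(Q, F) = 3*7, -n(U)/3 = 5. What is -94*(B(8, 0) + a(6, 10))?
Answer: -39856/17 ≈ -2344.5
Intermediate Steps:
n(U) = -15 (n(U) = -3*5 = -15)
B(Q, F) = 21
b(O, E) = 3/17 - O/17 (b(O, E) = (-3 + O)/(-15 - 2) = (-3 + O)/(-17) = (-3 + O)*(-1/17) = 3/17 - O/17)
a(p, J) = 67/17 (a(p, J) = 4 + (3/17 - 1/17*4) = 4 + (3/17 - 4/17) = 4 - 1/17 = 67/17)
-94*(B(8, 0) + a(6, 10)) = -94*(21 + 67/17) = -94*424/17 = -39856/17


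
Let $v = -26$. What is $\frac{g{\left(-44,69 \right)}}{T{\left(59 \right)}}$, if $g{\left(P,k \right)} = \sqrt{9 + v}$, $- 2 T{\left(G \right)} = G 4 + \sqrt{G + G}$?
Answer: $- \frac{4 i \sqrt{17}}{471} + \frac{i \sqrt{2006}}{27789} \approx - 0.033404 i$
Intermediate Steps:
$T{\left(G \right)} = - 2 G - \frac{\sqrt{2} \sqrt{G}}{2}$ ($T{\left(G \right)} = - \frac{G 4 + \sqrt{G + G}}{2} = - \frac{4 G + \sqrt{2 G}}{2} = - \frac{4 G + \sqrt{2} \sqrt{G}}{2} = - 2 G - \frac{\sqrt{2} \sqrt{G}}{2}$)
$g{\left(P,k \right)} = i \sqrt{17}$ ($g{\left(P,k \right)} = \sqrt{9 - 26} = \sqrt{-17} = i \sqrt{17}$)
$\frac{g{\left(-44,69 \right)}}{T{\left(59 \right)}} = \frac{i \sqrt{17}}{\left(-2\right) 59 - \frac{\sqrt{2} \sqrt{59}}{2}} = \frac{i \sqrt{17}}{-118 - \frac{\sqrt{118}}{2}}$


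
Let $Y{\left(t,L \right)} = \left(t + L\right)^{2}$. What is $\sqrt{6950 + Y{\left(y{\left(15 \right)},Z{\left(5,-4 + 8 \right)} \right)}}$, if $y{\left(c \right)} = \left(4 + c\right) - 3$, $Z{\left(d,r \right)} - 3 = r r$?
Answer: $5 \sqrt{327} \approx 90.416$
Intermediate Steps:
$Z{\left(d,r \right)} = 3 + r^{2}$ ($Z{\left(d,r \right)} = 3 + r r = 3 + r^{2}$)
$y{\left(c \right)} = 1 + c$
$Y{\left(t,L \right)} = \left(L + t\right)^{2}$
$\sqrt{6950 + Y{\left(y{\left(15 \right)},Z{\left(5,-4 + 8 \right)} \right)}} = \sqrt{6950 + \left(\left(3 + \left(-4 + 8\right)^{2}\right) + \left(1 + 15\right)\right)^{2}} = \sqrt{6950 + \left(\left(3 + 4^{2}\right) + 16\right)^{2}} = \sqrt{6950 + \left(\left(3 + 16\right) + 16\right)^{2}} = \sqrt{6950 + \left(19 + 16\right)^{2}} = \sqrt{6950 + 35^{2}} = \sqrt{6950 + 1225} = \sqrt{8175} = 5 \sqrt{327}$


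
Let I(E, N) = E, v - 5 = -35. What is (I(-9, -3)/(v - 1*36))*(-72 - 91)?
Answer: -489/22 ≈ -22.227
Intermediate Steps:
v = -30 (v = 5 - 35 = -30)
(I(-9, -3)/(v - 1*36))*(-72 - 91) = (-9/(-30 - 1*36))*(-72 - 91) = -9/(-30 - 36)*(-163) = -9/(-66)*(-163) = -9*(-1/66)*(-163) = (3/22)*(-163) = -489/22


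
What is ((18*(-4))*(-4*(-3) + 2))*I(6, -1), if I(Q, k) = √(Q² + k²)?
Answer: -1008*√37 ≈ -6131.4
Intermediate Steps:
((18*(-4))*(-4*(-3) + 2))*I(6, -1) = ((18*(-4))*(-4*(-3) + 2))*√(6² + (-1)²) = (-72*(12 + 2))*√(36 + 1) = (-72*14)*√37 = -1008*√37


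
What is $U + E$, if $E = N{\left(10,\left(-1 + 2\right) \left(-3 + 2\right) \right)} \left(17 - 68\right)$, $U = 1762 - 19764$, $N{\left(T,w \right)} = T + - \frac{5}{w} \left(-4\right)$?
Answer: $-17492$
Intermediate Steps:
$N{\left(T,w \right)} = T + \frac{20}{w}$
$U = -18002$
$E = 510$ ($E = \left(10 + \frac{20}{\left(-1 + 2\right) \left(-3 + 2\right)}\right) \left(17 - 68\right) = \left(10 + \frac{20}{1 \left(-1\right)}\right) \left(-51\right) = \left(10 + \frac{20}{-1}\right) \left(-51\right) = \left(10 + 20 \left(-1\right)\right) \left(-51\right) = \left(10 - 20\right) \left(-51\right) = \left(-10\right) \left(-51\right) = 510$)
$U + E = -18002 + 510 = -17492$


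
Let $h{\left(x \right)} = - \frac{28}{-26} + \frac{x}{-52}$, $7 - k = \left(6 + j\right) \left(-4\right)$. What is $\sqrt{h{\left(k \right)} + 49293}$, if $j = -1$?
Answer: $\frac{\sqrt{33322445}}{26} \approx 222.02$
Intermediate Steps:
$k = 27$ ($k = 7 - \left(6 - 1\right) \left(-4\right) = 7 - 5 \left(-4\right) = 7 - -20 = 7 + 20 = 27$)
$h{\left(x \right)} = \frac{14}{13} - \frac{x}{52}$ ($h{\left(x \right)} = \left(-28\right) \left(- \frac{1}{26}\right) + x \left(- \frac{1}{52}\right) = \frac{14}{13} - \frac{x}{52}$)
$\sqrt{h{\left(k \right)} + 49293} = \sqrt{\left(\frac{14}{13} - \frac{27}{52}\right) + 49293} = \sqrt{\frac{29}{52} + 49293} = \sqrt{\frac{2563265}{52}} = \frac{\sqrt{33322445}}{26}$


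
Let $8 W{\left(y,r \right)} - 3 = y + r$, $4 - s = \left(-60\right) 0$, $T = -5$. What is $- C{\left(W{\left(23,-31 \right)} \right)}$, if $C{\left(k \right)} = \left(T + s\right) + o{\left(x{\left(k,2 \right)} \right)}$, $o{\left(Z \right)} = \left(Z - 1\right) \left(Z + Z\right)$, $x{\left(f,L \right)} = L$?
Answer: $-3$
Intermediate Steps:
$s = 4$ ($s = 4 - \left(-60\right) 0 = 4 - 0 = 4 + 0 = 4$)
$o{\left(Z \right)} = 2 Z \left(-1 + Z\right)$ ($o{\left(Z \right)} = \left(-1 + Z\right) 2 Z = 2 Z \left(-1 + Z\right)$)
$W{\left(y,r \right)} = \frac{3}{8} + \frac{r}{8} + \frac{y}{8}$ ($W{\left(y,r \right)} = \frac{3}{8} + \frac{y + r}{8} = \frac{3}{8} + \frac{r + y}{8} = \frac{3}{8} + \left(\frac{r}{8} + \frac{y}{8}\right) = \frac{3}{8} + \frac{r}{8} + \frac{y}{8}$)
$C{\left(k \right)} = 3$ ($C{\left(k \right)} = \left(-5 + 4\right) + 2 \cdot 2 \left(-1 + 2\right) = -1 + 2 \cdot 2 \cdot 1 = -1 + 4 = 3$)
$- C{\left(W{\left(23,-31 \right)} \right)} = \left(-1\right) 3 = -3$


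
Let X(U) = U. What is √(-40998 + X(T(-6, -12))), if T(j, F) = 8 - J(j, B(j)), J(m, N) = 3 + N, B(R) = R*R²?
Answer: 11*I*√337 ≈ 201.93*I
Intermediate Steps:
B(R) = R³
T(j, F) = 5 - j³ (T(j, F) = 8 - (3 + j³) = 8 + (-3 - j³) = 5 - j³)
√(-40998 + X(T(-6, -12))) = √(-40998 + (5 - 1*(-6)³)) = √(-40998 + (5 - 1*(-216))) = √(-40998 + (5 + 216)) = √(-40998 + 221) = √(-40777) = 11*I*√337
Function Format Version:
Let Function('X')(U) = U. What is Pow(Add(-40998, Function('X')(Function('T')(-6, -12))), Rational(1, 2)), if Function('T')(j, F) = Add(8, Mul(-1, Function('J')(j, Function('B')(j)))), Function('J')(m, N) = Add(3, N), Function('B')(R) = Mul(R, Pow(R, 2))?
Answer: Mul(11, I, Pow(337, Rational(1, 2))) ≈ Mul(201.93, I)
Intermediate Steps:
Function('B')(R) = Pow(R, 3)
Function('T')(j, F) = Add(5, Mul(-1, Pow(j, 3))) (Function('T')(j, F) = Add(8, Mul(-1, Add(3, Pow(j, 3)))) = Add(8, Add(-3, Mul(-1, Pow(j, 3)))) = Add(5, Mul(-1, Pow(j, 3))))
Pow(Add(-40998, Function('X')(Function('T')(-6, -12))), Rational(1, 2)) = Pow(Add(-40998, Add(5, Mul(-1, Pow(-6, 3)))), Rational(1, 2)) = Pow(Add(-40998, Add(5, Mul(-1, -216))), Rational(1, 2)) = Pow(Add(-40998, Add(5, 216)), Rational(1, 2)) = Pow(Add(-40998, 221), Rational(1, 2)) = Pow(-40777, Rational(1, 2)) = Mul(11, I, Pow(337, Rational(1, 2)))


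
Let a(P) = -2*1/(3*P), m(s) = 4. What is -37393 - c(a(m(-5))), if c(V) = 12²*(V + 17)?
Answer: -39817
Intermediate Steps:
a(P) = -2/(3*P) (a(P) = -2*1/(3*P) = -2/(3*P))
c(V) = 2448 + 144*V (c(V) = 144*(17 + V) = 2448 + 144*V)
-37393 - c(a(m(-5))) = -37393 - (2448 + 144*(-⅔/4)) = -37393 - (2448 + 144*(-⅔*¼)) = -37393 - (2448 + 144*(-⅙)) = -37393 - (2448 - 24) = -37393 - 1*2424 = -37393 - 2424 = -39817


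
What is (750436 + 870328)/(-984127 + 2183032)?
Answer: 1620764/1198905 ≈ 1.3519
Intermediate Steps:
(750436 + 870328)/(-984127 + 2183032) = 1620764/1198905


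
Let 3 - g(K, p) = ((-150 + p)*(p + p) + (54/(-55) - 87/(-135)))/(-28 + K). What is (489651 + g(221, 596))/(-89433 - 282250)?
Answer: -46515937217/35508735405 ≈ -1.3100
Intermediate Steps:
g(K, p) = 3 - (-167/495 + 2*p*(-150 + p))/(-28 + K) (g(K, p) = 3 - ((-150 + p)*(p + p) + (54/(-55) - 87/(-135)))/(-28 + K) = 3 - ((-150 + p)*(2*p) + (54*(-1/55) - 87*(-1/135)))/(-28 + K) = 3 - (2*p*(-150 + p) + (-54/55 + 29/45))/(-28 + K) = 3 - (2*p*(-150 + p) - 167/495)/(-28 + K) = 3 - (-167/495 + 2*p*(-150 + p))/(-28 + K))
(489651 + g(221, 596))/(-89433 - 282250) = (489651 + (-41413 - 990*596² + 1485*221 + 148500*596)/(495*(-28 + 221)))/(-89433 - 282250) = (489651 + (1/495)*(-41413 - 990*355216 + 328185 + 88506000)/193)/(-371683) = (489651 + (1/495)*(1/193)*(-41413 - 351663840 + 328185 + 88506000))*(-1/371683) = (489651 + (1/495)*(1/193)*(-262871068))*(-1/371683) = (489651 - 262871068/95535)*(-1/371683) = (46515937217/95535)*(-1/371683) = -46515937217/35508735405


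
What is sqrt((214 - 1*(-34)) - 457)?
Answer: I*sqrt(209) ≈ 14.457*I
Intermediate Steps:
sqrt((214 - 1*(-34)) - 457) = sqrt((214 + 34) - 457) = sqrt(248 - 457) = sqrt(-209) = I*sqrt(209)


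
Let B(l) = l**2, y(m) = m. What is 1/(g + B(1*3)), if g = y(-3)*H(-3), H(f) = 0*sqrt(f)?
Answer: 1/9 ≈ 0.11111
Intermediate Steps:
H(f) = 0
g = 0 (g = -3*0 = 0)
1/(g + B(1*3)) = 1/(0 + (1*3)**2) = 1/(0 + 3**2) = 1/(0 + 9) = 1/9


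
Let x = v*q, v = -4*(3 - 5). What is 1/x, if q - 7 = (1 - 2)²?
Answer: 1/64 ≈ 0.015625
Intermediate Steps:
v = 8 (v = -4*(-2) = 8)
q = 8 (q = 7 + (1 - 2)² = 7 + (-1)² = 7 + 1 = 8)
x = 64 (x = 8*8 = 64)
1/x = 1/64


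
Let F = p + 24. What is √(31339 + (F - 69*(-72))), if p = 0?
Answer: √36331 ≈ 190.61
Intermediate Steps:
F = 24 (F = 0 + 24 = 24)
√(31339 + (F - 69*(-72))) = √(31339 + (24 - 69*(-72))) = √(31339 + (24 + 4968)) = √(31339 + 4992) = √36331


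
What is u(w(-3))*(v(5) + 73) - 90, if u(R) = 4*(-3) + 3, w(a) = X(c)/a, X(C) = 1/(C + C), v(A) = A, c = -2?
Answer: -792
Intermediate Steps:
X(C) = 1/(2*C)
w(a) = -1/(4*a) (w(a) = ((1/2)/(-2))/a = ((1/2)*(-1/2))/a = -1/(4*a))
u(R) = -9 (u(R) = -12 + 3 = -9)
u(w(-3))*(v(5) + 73) - 90 = -9*(5 + 73) - 90 = -9*78 - 90 = -702 - 90 = -792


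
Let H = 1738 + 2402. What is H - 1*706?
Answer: 3434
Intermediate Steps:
H = 4140
H - 1*706 = 4140 - 1*706 = 4140 - 706 = 3434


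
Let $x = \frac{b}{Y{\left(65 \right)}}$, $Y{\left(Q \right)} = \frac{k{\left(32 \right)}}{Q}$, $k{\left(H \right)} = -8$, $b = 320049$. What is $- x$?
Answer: $\frac{20803185}{8} \approx 2.6004 \cdot 10^{6}$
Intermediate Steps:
$Y{\left(Q \right)} = - \frac{8}{Q}$
$x = - \frac{20803185}{8}$ ($x = \frac{320049}{\left(-8\right) \frac{1}{65}} = \frac{320049}{- \frac{8}{65}} = 320049 \left(- \frac{65}{8}\right) = - \frac{20803185}{8} \approx -2.6004 \cdot 10^{6}$)
$- x = \left(-1\right) \left(- \frac{20803185}{8}\right) = \frac{20803185}{8}$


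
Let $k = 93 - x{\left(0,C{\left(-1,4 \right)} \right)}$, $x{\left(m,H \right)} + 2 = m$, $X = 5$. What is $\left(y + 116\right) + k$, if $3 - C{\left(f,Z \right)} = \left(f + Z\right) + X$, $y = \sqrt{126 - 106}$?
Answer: $211 + 2 \sqrt{5} \approx 215.47$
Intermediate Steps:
$y = 2 \sqrt{5}$ ($y = \sqrt{20} = 2 \sqrt{5} \approx 4.4721$)
$C{\left(f,Z \right)} = -2 - Z - f$ ($C{\left(f,Z \right)} = 3 - \left(\left(f + Z\right) + 5\right) = 3 - \left(\left(Z + f\right) + 5\right) = 3 - \left(5 + Z + f\right) = -2 - Z - f$)
$x{\left(m,H \right)} = -2 + m$
$k = 95$ ($k = 93 - \left(-2 + 0\right) = 93 - -2 = 93 + 2 = 95$)
$\left(y + 116\right) + k = \left(2 \sqrt{5} + 116\right) + 95 = \left(116 + 2 \sqrt{5}\right) + 95 = 211 + 2 \sqrt{5}$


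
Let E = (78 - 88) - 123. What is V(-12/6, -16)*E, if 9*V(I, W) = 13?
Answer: -1729/9 ≈ -192.11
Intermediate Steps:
V(I, W) = 13/9 (V(I, W) = (1/9)*13 = 13/9)
E = -133 (E = -10 - 123 = -133)
V(-12/6, -16)*E = (13/9)*(-133) = -1729/9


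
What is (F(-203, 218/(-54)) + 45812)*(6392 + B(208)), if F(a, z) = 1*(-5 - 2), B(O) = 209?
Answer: 302358805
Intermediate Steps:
F(a, z) = -7 (F(a, z) = 1*(-7) = -7)
(F(-203, 218/(-54)) + 45812)*(6392 + B(208)) = (-7 + 45812)*(6392 + 209) = 45805*6601 = 302358805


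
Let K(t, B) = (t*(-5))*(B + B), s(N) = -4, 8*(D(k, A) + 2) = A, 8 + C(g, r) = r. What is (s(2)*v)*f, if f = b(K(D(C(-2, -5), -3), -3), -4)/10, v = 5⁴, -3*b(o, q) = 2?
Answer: 500/3 ≈ 166.67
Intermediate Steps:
C(g, r) = -8 + r
D(k, A) = -2 + A/8
K(t, B) = -10*B*t (K(t, B) = (-5*t)*(2*B) = -10*B*t)
b(o, q) = -⅔ (b(o, q) = -⅓*2 = -⅔)
v = 625
f = -1/15 (f = -⅔/10 = -⅔*⅒ = -1/15 ≈ -0.066667)
(s(2)*v)*f = -4*625*(-1/15) = -2500*(-1/15) = 500/3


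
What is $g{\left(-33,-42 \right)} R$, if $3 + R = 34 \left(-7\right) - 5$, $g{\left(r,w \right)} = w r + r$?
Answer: $-332838$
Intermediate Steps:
$g{\left(r,w \right)} = r + r w$ ($g{\left(r,w \right)} = r w + r = r + r w$)
$R = -246$ ($R = -3 + \left(34 \left(-7\right) - 5\right) = -3 - 243 = -246$)
$g{\left(-33,-42 \right)} R = - 33 \left(1 - 42\right) \left(-246\right) = \left(-33\right) \left(-41\right) \left(-246\right) = 1353 \left(-246\right) = -332838$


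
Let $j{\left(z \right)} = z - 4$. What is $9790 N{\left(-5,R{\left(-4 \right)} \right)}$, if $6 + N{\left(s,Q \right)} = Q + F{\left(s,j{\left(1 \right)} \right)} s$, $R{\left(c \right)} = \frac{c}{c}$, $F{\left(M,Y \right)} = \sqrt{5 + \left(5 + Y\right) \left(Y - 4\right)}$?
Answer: $-48950 - 146850 i \approx -48950.0 - 1.4685 \cdot 10^{5} i$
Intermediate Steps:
$j{\left(z \right)} = -4 + z$ ($j{\left(z \right)} = z - 4 = -4 + z$)
$F{\left(M,Y \right)} = \sqrt{5 + \left(-4 + Y\right) \left(5 + Y\right)}$ ($F{\left(M,Y \right)} = \sqrt{5 + \left(5 + Y\right) \left(-4 + Y\right)} = \sqrt{5 + \left(-4 + Y\right) \left(5 + Y\right)}$)
$R{\left(c \right)} = 1$
$N{\left(s,Q \right)} = -6 + Q + 3 i s$ ($N{\left(s,Q \right)} = -6 + \left(Q + \sqrt{-15 + \left(-4 + 1\right) + \left(-4 + 1\right)^{2}} s\right) = -6 + \left(Q + \sqrt{-15 - 3 + \left(-3\right)^{2}} s\right) = -6 + \left(Q + \sqrt{-15 - 3 + 9} s\right) = -6 + \left(Q + \sqrt{-9} s\right) = -6 + \left(Q + 3 i s\right) = -6 + Q + 3 i s$)
$9790 N{\left(-5,R{\left(-4 \right)} \right)} = 9790 \left(-6 + 1 + 3 i \left(-5\right)\right) = 9790 \left(-6 + 1 - 15 i\right) = 9790 \left(-5 - 15 i\right) = -48950 - 146850 i$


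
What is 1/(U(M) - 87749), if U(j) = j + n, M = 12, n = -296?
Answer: -1/88033 ≈ -1.1359e-5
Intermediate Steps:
U(j) = -296 + j (U(j) = j - 296 = -296 + j)
1/(U(M) - 87749) = 1/((-296 + 12) - 87749) = 1/(-284 - 87749) = 1/(-88033) = -1/88033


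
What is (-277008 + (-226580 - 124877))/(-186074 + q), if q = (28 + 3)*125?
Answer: 628465/182199 ≈ 3.4493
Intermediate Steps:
q = 3875 (q = 31*125 = 3875)
(-277008 + (-226580 - 124877))/(-186074 + q) = (-277008 + (-226580 - 124877))/(-186074 + 3875) = (-277008 - 351457)/(-182199) = -628465*(-1/182199) = 628465/182199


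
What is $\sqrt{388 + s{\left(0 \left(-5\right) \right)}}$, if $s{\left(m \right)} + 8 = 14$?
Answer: $\sqrt{394} \approx 19.849$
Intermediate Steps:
$s{\left(m \right)} = 6$ ($s{\left(m \right)} = -8 + 14 = 6$)
$\sqrt{388 + s{\left(0 \left(-5\right) \right)}} = \sqrt{388 + 6} = \sqrt{394}$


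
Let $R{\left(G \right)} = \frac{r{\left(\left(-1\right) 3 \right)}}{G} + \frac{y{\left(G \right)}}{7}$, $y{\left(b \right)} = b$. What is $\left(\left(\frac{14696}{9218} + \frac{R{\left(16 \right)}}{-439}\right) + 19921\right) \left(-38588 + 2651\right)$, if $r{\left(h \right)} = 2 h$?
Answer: $- \frac{7374866880455415}{10300696} \approx -7.1596 \cdot 10^{8}$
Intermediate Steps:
$R{\left(G \right)} = - \frac{6}{G} + \frac{G}{7}$ ($R{\left(G \right)} = \frac{2 \left(\left(-1\right) 3\right)}{G} + \frac{G}{7} = \frac{2 \left(-3\right)}{G} + G \frac{1}{7} = - \frac{6}{G} + \frac{G}{7}$)
$\left(\left(\frac{14696}{9218} + \frac{R{\left(16 \right)}}{-439}\right) + 19921\right) \left(-38588 + 2651\right) = \left(\left(\frac{14696}{9218} + \frac{- \frac{6}{16} + \frac{1}{7} \cdot 16}{-439}\right) + 19921\right) \left(-38588 + 2651\right) = \left(\left(14696 \cdot \frac{1}{9218} + \left(\left(-6\right) \frac{1}{16} + \frac{16}{7}\right) \left(- \frac{1}{439}\right)\right) + 19921\right) \left(-35937\right) = \left(\left(\frac{668}{419} + \left(- \frac{3}{8} + \frac{16}{7}\right) \left(- \frac{1}{439}\right)\right) + 19921\right) \left(-35937\right) = \left(\left(\frac{668}{419} + \frac{107}{56} \left(- \frac{1}{439}\right)\right) + 19921\right) \left(-35937\right) = \left(\left(\frac{668}{419} - \frac{107}{24584}\right) + 19921\right) \left(-35937\right) = \left(\frac{16377279}{10300696} + 19921\right) \left(-35937\right) = \frac{205216542295}{10300696} \left(-35937\right) = - \frac{7374866880455415}{10300696}$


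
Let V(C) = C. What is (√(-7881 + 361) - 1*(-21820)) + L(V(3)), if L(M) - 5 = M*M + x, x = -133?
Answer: 21701 + 4*I*√470 ≈ 21701.0 + 86.718*I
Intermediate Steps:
L(M) = -128 + M² (L(M) = 5 + (M*M - 133) = 5 + (M² - 133) = 5 + (-133 + M²) = -128 + M²)
(√(-7881 + 361) - 1*(-21820)) + L(V(3)) = (√(-7881 + 361) - 1*(-21820)) + (-128 + 3²) = (√(-7520) + 21820) + (-128 + 9) = (4*I*√470 + 21820) - 119 = (21820 + 4*I*√470) - 119 = 21701 + 4*I*√470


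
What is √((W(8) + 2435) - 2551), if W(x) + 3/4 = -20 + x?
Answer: I*√515/2 ≈ 11.347*I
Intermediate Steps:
W(x) = -83/4 + x (W(x) = -¾ + (-20 + x) = -83/4 + x)
√((W(8) + 2435) - 2551) = √(((-83/4 + 8) + 2435) - 2551) = √((-51/4 + 2435) - 2551) = √(9689/4 - 2551) = √(-515/4) = I*√515/2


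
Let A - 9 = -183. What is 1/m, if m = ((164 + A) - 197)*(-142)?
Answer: 1/29394 ≈ 3.4021e-5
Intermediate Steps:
A = -174 (A = 9 - 183 = -174)
m = 29394 (m = ((164 - 174) - 197)*(-142) = (-10 - 197)*(-142) = -207*(-142) = 29394)
1/m = 1/29394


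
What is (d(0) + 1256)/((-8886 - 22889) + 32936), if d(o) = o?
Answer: 1256/1161 ≈ 1.0818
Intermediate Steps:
(d(0) + 1256)/((-8886 - 22889) + 32936) = (0 + 1256)/((-8886 - 22889) + 32936) = 1256/(-31775 + 32936) = 1256/1161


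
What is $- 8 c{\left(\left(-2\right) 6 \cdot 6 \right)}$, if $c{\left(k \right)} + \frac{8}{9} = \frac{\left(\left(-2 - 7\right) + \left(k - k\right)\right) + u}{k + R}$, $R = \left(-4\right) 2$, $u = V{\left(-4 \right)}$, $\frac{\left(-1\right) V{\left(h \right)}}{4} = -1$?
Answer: $\frac{119}{18} \approx 6.6111$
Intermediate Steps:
$V{\left(h \right)} = 4$ ($V{\left(h \right)} = \left(-4\right) \left(-1\right) = 4$)
$u = 4$
$R = -8$
$c{\left(k \right)} = - \frac{8}{9} - \frac{5}{-8 + k}$ ($c{\left(k \right)} = - \frac{8}{9} + \frac{\left(\left(-2 - 7\right) + \left(k - k\right)\right) + 4}{k - 8} = - \frac{8}{9} + \frac{\left(-9 + 0\right) + 4}{-8 + k} = - \frac{8}{9} + \frac{-9 + 4}{-8 + k} = - \frac{8}{9} - \frac{5}{-8 + k}$)
$- 8 c{\left(\left(-2\right) 6 \cdot 6 \right)} = - 8 \frac{19 - 8 \left(-2\right) 6 \cdot 6}{9 \left(-8 + \left(-2\right) 6 \cdot 6\right)} = - 8 \frac{19 - 8 \left(\left(-12\right) 6\right)}{9 \left(-8 - 72\right)} = - 8 \frac{19 - -576}{9 \left(-8 - 72\right)} = - 8 \frac{19 + 576}{9 \left(-80\right)} = - 8 \cdot \frac{1}{9} \left(- \frac{1}{80}\right) 595 = \left(-8\right) \left(- \frac{119}{144}\right) = \frac{119}{18}$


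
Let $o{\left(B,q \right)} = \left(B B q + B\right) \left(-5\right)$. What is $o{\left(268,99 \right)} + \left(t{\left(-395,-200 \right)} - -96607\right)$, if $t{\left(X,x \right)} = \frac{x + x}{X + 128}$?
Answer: $- \frac{9467182271}{267} \approx -3.5458 \cdot 10^{7}$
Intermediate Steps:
$t{\left(X,x \right)} = \frac{2 x}{128 + X}$
$o{\left(B,q \right)} = - 5 B - 5 q B^{2}$ ($o{\left(B,q \right)} = \left(B^{2} q + B\right) \left(-5\right) = \left(q B^{2} + B\right) \left(-5\right) = \left(B + q B^{2}\right) \left(-5\right) = - 5 B - 5 q B^{2}$)
$o{\left(268,99 \right)} + \left(t{\left(-395,-200 \right)} - -96607\right) = \left(-5\right) 268 \left(1 + 268 \cdot 99\right) + \left(2 \left(-200\right) \frac{1}{128 - 395} - -96607\right) = \left(-5\right) 268 \left(1 + 26532\right) + \left(2 \left(-200\right) \frac{1}{-267} + 96607\right) = \left(-5\right) 268 \cdot 26533 + \left(2 \left(-200\right) \left(- \frac{1}{267}\right) + 96607\right) = -35554220 + \left(\frac{400}{267} + 96607\right) = -35554220 + \frac{25794469}{267} = - \frac{9467182271}{267}$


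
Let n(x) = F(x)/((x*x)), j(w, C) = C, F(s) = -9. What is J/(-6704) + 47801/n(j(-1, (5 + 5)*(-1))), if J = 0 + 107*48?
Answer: -2002864789/3771 ≈ -5.3112e+5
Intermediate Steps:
n(x) = -9/x**2
J = 5136 (J = 0 + 5136 = 5136)
J/(-6704) + 47801/n(j(-1, (5 + 5)*(-1))) = 5136/(-6704) + 47801/((-9/(5 + 5)**2)) = 5136*(-1/6704) + 47801/((-9/(10*(-1))**2)) = -321/419 + 47801/((-9/(-10)**2)) = -321/419 + 47801/((-9*1/100)) = -321/419 + 47801/(-9/100) = -321/419 + 47801*(-100/9) = -321/419 - 4780100/9 = -2002864789/3771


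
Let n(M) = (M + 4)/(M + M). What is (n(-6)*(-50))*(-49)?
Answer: 1225/3 ≈ 408.33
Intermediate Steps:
n(M) = (4 + M)/(2*M) (n(M) = (4 + M)/((2*M)) = (4 + M)*(1/(2*M)) = (4 + M)/(2*M))
(n(-6)*(-50))*(-49) = (((½)*(4 - 6)/(-6))*(-50))*(-49) = (((½)*(-⅙)*(-2))*(-50))*(-49) = ((⅙)*(-50))*(-49) = -25/3*(-49) = 1225/3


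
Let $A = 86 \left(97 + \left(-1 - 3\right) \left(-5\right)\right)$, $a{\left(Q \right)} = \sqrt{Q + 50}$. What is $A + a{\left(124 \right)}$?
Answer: $10062 + \sqrt{174} \approx 10075.0$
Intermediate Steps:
$a{\left(Q \right)} = \sqrt{50 + Q}$
$A = 10062$ ($A = 86 \left(97 - -20\right) = 86 \left(97 + 20\right) = 86 \cdot 117 = 10062$)
$A + a{\left(124 \right)} = 10062 + \sqrt{50 + 124} = 10062 + \sqrt{174}$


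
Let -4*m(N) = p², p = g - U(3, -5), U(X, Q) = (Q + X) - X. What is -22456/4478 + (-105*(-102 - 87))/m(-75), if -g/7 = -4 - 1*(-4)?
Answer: -35602504/11195 ≈ -3180.2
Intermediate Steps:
g = 0 (g = -7*(-4 - 1*(-4)) = -7*(-4 + 4) = -7*0 = 0)
U(X, Q) = Q
p = 5 (p = 0 - 1*(-5) = 0 + 5 = 5)
m(N) = -25/4 (m(N) = -¼*5² = -¼*25 = -25/4)
-22456/4478 + (-105*(-102 - 87))/m(-75) = -22456/4478 + (-105*(-102 - 87))/(-25/4) = -22456*1/4478 - 105*(-189)*(-4/25) = -11228/2239 + 19845*(-4/25) = -11228/2239 - 15876/5 = -35602504/11195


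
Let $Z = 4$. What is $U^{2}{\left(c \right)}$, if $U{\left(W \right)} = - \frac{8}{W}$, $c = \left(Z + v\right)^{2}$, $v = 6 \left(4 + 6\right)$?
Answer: $\frac{1}{262144} \approx 3.8147 \cdot 10^{-6}$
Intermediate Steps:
$v = 60$ ($v = 6 \cdot 10 = 60$)
$c = 4096$ ($c = \left(4 + 60\right)^{2} = 64^{2} = 4096$)
$U^{2}{\left(c \right)} = \left(- \frac{8}{4096}\right)^{2} = \left(\left(-8\right) \frac{1}{4096}\right)^{2} = \left(- \frac{1}{512}\right)^{2} = \frac{1}{262144}$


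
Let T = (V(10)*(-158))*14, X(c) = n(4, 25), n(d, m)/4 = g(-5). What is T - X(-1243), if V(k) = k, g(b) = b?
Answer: -22100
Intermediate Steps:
n(d, m) = -20 (n(d, m) = 4*(-5) = -20)
X(c) = -20
T = -22120 (T = (10*(-158))*14 = -1580*14 = -22120)
T - X(-1243) = -22120 - 1*(-20) = -22120 + 20 = -22100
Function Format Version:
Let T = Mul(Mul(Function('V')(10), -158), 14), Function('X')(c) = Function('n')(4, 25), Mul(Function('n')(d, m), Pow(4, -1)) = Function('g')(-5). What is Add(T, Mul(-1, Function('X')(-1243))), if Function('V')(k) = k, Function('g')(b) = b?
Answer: -22100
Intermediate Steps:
Function('n')(d, m) = -20 (Function('n')(d, m) = Mul(4, -5) = -20)
Function('X')(c) = -20
T = -22120 (T = Mul(Mul(10, -158), 14) = Mul(-1580, 14) = -22120)
Add(T, Mul(-1, Function('X')(-1243))) = Add(-22120, Mul(-1, -20)) = Add(-22120, 20) = -22100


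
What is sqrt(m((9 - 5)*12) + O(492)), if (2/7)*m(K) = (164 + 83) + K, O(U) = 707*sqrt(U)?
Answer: sqrt(4130 + 5656*sqrt(123))/2 ≈ 129.28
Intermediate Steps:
m(K) = 1729/2 + 7*K/2 (m(K) = 7*((164 + 83) + K)/2 = 7*(247 + K)/2 = 1729/2 + 7*K/2)
sqrt(m((9 - 5)*12) + O(492)) = sqrt((1729/2 + 7*((9 - 5)*12)/2) + 707*sqrt(492)) = sqrt((1729/2 + 7*(4*12)/2) + 707*(2*sqrt(123))) = sqrt((1729/2 + (7/2)*48) + 1414*sqrt(123)) = sqrt((1729/2 + 168) + 1414*sqrt(123)) = sqrt(2065/2 + 1414*sqrt(123))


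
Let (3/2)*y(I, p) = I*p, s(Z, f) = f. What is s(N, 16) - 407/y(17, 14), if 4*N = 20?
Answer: 6395/476 ≈ 13.435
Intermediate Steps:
N = 5 (N = (1/4)*20 = 5)
y(I, p) = 2*I*p/3 (y(I, p) = 2*(I*p)/3 = 2*I*p/3)
s(N, 16) - 407/y(17, 14) = 16 - 407/((2/3)*17*14) = 16 - 407/476/3 = 16 - 407*3/476 = 16 - 1221/476 = 6395/476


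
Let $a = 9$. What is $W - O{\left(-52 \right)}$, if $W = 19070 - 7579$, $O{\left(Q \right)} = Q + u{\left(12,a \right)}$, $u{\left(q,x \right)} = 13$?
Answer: $11530$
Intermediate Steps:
$O{\left(Q \right)} = 13 + Q$ ($O{\left(Q \right)} = Q + 13 = 13 + Q$)
$W = 11491$
$W - O{\left(-52 \right)} = 11491 - \left(13 - 52\right) = 11491 - -39 = 11491 + 39 = 11530$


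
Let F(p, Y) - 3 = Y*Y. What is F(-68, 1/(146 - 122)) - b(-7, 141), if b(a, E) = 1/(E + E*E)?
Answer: 5769577/1922112 ≈ 3.0017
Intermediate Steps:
b(a, E) = 1/(E + E**2)
F(p, Y) = 3 + Y**2 (F(p, Y) = 3 + Y*Y = 3 + Y**2)
F(-68, 1/(146 - 122)) - b(-7, 141) = (3 + (1/(146 - 122))**2) - 1/(141*(1 + 141)) = (3 + (1/24)**2) - 1/(141*142) = (3 + 1/576) - 1*1/20022 = 1729/576 - 1/20022 = 5769577/1922112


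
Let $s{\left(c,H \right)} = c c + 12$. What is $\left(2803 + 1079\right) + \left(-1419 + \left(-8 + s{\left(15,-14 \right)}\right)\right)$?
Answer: $2692$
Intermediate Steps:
$s{\left(c,H \right)} = 12 + c^{2}$ ($s{\left(c,H \right)} = c^{2} + 12 = 12 + c^{2}$)
$\left(2803 + 1079\right) + \left(-1419 + \left(-8 + s{\left(15,-14 \right)}\right)\right) = \left(2803 + 1079\right) + \left(-1419 + \left(-8 + \left(12 + 15^{2}\right)\right)\right) = 3882 + \left(-1419 + \left(-8 + \left(12 + 225\right)\right)\right) = 3882 + \left(-1419 + \left(-8 + 237\right)\right) = 3882 + \left(-1419 + 229\right) = 3882 - 1190 = 2692$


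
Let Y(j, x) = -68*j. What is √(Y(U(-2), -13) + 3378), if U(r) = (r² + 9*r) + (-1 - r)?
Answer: √4262 ≈ 65.284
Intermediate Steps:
U(r) = -1 + r² + 8*r
√(Y(U(-2), -13) + 3378) = √(-68*(-1 + (-2)² + 8*(-2)) + 3378) = √(-68*(-1 + 4 - 16) + 3378) = √(-68*(-13) + 3378) = √(884 + 3378) = √4262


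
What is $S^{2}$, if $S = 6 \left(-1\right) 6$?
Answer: $1296$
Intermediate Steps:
$S = -36$ ($S = \left(-6\right) 6 = -36$)
$S^{2} = \left(-36\right)^{2} = 1296$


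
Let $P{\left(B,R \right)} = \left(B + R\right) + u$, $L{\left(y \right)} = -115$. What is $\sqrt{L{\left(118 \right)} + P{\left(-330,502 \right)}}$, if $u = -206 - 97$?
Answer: $i \sqrt{246} \approx 15.684 i$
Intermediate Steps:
$u = -303$
$P{\left(B,R \right)} = -303 + B + R$ ($P{\left(B,R \right)} = \left(B + R\right) - 303 = -303 + B + R$)
$\sqrt{L{\left(118 \right)} + P{\left(-330,502 \right)}} = \sqrt{-115 - 131} = \sqrt{-246} = i \sqrt{246}$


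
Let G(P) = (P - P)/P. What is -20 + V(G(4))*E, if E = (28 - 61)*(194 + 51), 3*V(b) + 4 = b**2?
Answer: 10760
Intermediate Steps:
G(P) = 0 (G(P) = 0/P = 0)
V(b) = -4/3 + b**2/3
E = -8085 (E = -33*245 = -8085)
-20 + V(G(4))*E = -20 + (-4/3 + (1/3)*0**2)*(-8085) = -20 + (-4/3 + (1/3)*0)*(-8085) = -20 + (-4/3 + 0)*(-8085) = -20 - 4/3*(-8085) = -20 + 10780 = 10760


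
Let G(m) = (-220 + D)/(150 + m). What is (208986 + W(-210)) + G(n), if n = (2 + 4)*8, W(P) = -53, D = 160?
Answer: 6894779/33 ≈ 2.0893e+5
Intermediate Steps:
n = 48 (n = 6*8 = 48)
G(m) = -60/(150 + m) (G(m) = (-220 + 160)/(150 + m) = -60/(150 + m))
(208986 + W(-210)) + G(n) = (208986 - 53) - 60/(150 + 48) = 208933 - 60/198 = 208933 - 60*1/198 = 208933 - 10/33 = 6894779/33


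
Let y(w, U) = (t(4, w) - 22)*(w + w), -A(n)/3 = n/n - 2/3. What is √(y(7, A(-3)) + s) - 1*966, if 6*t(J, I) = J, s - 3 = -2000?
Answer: -966 + I*√20661/3 ≈ -966.0 + 47.913*I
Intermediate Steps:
A(n) = -1 (A(n) = -3*(n/n - 2/3) = -3*(1 - 2*⅓) = -3*(1 - ⅔) = -3*⅓ = -1)
s = -1997 (s = 3 - 2000 = -1997)
t(J, I) = J/6
y(w, U) = -128*w/3 (y(w, U) = ((⅙)*4 - 22)*(w + w) = (⅔ - 22)*(2*w) = -128*w/3)
√(y(7, A(-3)) + s) - 1*966 = √(-128/3*7 - 1997) - 1*966 = √(-896/3 - 1997) - 966 = √(-6887/3) - 966 = I*√20661/3 - 966 = -966 + I*√20661/3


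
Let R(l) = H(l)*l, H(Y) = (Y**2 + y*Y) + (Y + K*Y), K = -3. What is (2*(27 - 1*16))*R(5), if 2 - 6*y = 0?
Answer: 5500/3 ≈ 1833.3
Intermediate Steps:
y = 1/3 (y = 1/3 - 1/6*0 = 1/3 + 0 = 1/3 ≈ 0.33333)
H(Y) = Y**2 - 5*Y/3 (H(Y) = (Y**2 + Y/3) + (Y - 3*Y) = (Y**2 + Y/3) - 2*Y = Y**2 - 5*Y/3)
R(l) = l**2*(-5 + 3*l)/3 (R(l) = (l*(-5 + 3*l)/3)*l = l**2*(-5 + 3*l)/3)
(2*(27 - 1*16))*R(5) = (2*(27 - 1*16))*(5**2*(-5/3 + 5)) = (2*(27 - 16))*(25*(10/3)) = (2*11)*(250/3) = 22*(250/3) = 5500/3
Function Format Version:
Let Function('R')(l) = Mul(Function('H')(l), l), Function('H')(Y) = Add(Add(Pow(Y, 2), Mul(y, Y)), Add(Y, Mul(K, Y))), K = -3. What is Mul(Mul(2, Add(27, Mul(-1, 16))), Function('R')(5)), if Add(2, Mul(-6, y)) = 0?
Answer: Rational(5500, 3) ≈ 1833.3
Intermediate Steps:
y = Rational(1, 3) (y = Add(Rational(1, 3), Mul(Rational(-1, 6), 0)) = Add(Rational(1, 3), 0) = Rational(1, 3) ≈ 0.33333)
Function('H')(Y) = Add(Pow(Y, 2), Mul(Rational(-5, 3), Y)) (Function('H')(Y) = Add(Add(Pow(Y, 2), Mul(Rational(1, 3), Y)), Add(Y, Mul(-3, Y))) = Add(Add(Pow(Y, 2), Mul(Rational(1, 3), Y)), Mul(-2, Y)) = Add(Pow(Y, 2), Mul(Rational(-5, 3), Y)))
Function('R')(l) = Mul(Rational(1, 3), Pow(l, 2), Add(-5, Mul(3, l))) (Function('R')(l) = Mul(Mul(Rational(1, 3), l, Add(-5, Mul(3, l))), l) = Mul(Rational(1, 3), Pow(l, 2), Add(-5, Mul(3, l))))
Mul(Mul(2, Add(27, Mul(-1, 16))), Function('R')(5)) = Mul(Mul(2, Add(27, Mul(-1, 16))), Mul(Pow(5, 2), Add(Rational(-5, 3), 5))) = Mul(Mul(2, Add(27, -16)), Mul(25, Rational(10, 3))) = Mul(Mul(2, 11), Rational(250, 3)) = Mul(22, Rational(250, 3)) = Rational(5500, 3)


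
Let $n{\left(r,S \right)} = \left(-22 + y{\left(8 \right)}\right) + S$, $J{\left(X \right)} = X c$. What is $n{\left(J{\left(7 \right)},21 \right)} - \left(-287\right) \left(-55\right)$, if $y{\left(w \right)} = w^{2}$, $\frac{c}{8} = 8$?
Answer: $-15722$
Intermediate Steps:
$c = 64$ ($c = 8 \cdot 8 = 64$)
$J{\left(X \right)} = 64 X$ ($J{\left(X \right)} = X 64 = 64 X$)
$n{\left(r,S \right)} = 42 + S$ ($n{\left(r,S \right)} = \left(-22 + 8^{2}\right) + S = \left(-22 + 64\right) + S = 42 + S$)
$n{\left(J{\left(7 \right)},21 \right)} - \left(-287\right) \left(-55\right) = \left(42 + 21\right) - \left(-287\right) \left(-55\right) = 63 - 15785 = -15722$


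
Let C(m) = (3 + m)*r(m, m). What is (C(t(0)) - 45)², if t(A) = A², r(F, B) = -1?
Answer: 2304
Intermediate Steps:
C(m) = -3 - m (C(m) = (3 + m)*(-1) = -3 - m)
(C(t(0)) - 45)² = ((-3 - 1*0²) - 45)² = ((-3 - 1*0) - 45)² = ((-3 + 0) - 45)² = (-3 - 45)² = (-48)² = 2304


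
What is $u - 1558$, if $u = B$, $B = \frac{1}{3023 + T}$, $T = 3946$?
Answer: $- \frac{10857701}{6969} \approx -1558.0$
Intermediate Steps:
$B = \frac{1}{6969}$ ($B = \frac{1}{3023 + 3946} = \frac{1}{6969} \approx 0.00014349$)
$u = \frac{1}{6969} \approx 0.00014349$
$u - 1558 = \frac{1}{6969} - 1558 = - \frac{10857701}{6969}$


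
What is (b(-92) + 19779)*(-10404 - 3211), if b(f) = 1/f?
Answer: -24774766205/92 ≈ -2.6929e+8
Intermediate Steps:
(b(-92) + 19779)*(-10404 - 3211) = (1/(-92) + 19779)*(-10404 - 3211) = (-1/92 + 19779)*(-13615) = (1819667/92)*(-13615) = -24774766205/92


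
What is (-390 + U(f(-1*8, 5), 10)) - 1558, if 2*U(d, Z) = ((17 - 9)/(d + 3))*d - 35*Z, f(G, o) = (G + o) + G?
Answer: -4235/2 ≈ -2117.5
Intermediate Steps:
f(G, o) = o + 2*G
U(d, Z) = -35*Z/2 + 4*d/(3 + d) (U(d, Z) = (((17 - 9)/(d + 3))*d - 35*Z)/2 = ((8/(3 + d))*d - 35*Z)/2 = (8*d/(3 + d) - 35*Z)/2 = (-35*Z + 8*d/(3 + d))/2 = -35*Z/2 + 4*d/(3 + d))
(-390 + U(f(-1*8, 5), 10)) - 1558 = (-390 + (-105*10 + 8*(5 + 2*(-1*8)) - 35*10*(5 + 2*(-1*8)))/(2*(3 + (5 + 2*(-1*8))))) - 1558 = (-390 + (-1050 + 8*(5 + 2*(-8)) - 35*10*(5 + 2*(-8)))/(2*(3 + (5 + 2*(-8))))) - 1558 = (-390 + (-1050 + 8*(5 - 16) - 35*10*(5 - 16))/(2*(3 + (5 - 16)))) - 1558 = (-390 + (-1050 + 8*(-11) - 35*10*(-11))/(2*(3 - 11))) - 1558 = (-390 + (½)*(-1050 - 88 + 3850)/(-8)) - 1558 = (-390 + (½)*(-⅛)*2712) - 1558 = (-390 - 339/2) - 1558 = -1119/2 - 1558 = -4235/2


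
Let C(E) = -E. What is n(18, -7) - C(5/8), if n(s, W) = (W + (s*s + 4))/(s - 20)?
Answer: -1279/8 ≈ -159.88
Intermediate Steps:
n(s, W) = (4 + W + s²)/(-20 + s) (n(s, W) = (W + (s² + 4))/(-20 + s) = (W + (4 + s²))/(-20 + s) = (4 + W + s²)/(-20 + s))
n(18, -7) - C(5/8) = (4 - 7 + 18²)/(-20 + 18) - (-1)*5/8 = (4 - 7 + 324)/(-2) - (-1)*5*(⅛) = -½*321 - (-1)*5/8 = -321/2 - 1*(-5/8) = -321/2 + 5/8 = -1279/8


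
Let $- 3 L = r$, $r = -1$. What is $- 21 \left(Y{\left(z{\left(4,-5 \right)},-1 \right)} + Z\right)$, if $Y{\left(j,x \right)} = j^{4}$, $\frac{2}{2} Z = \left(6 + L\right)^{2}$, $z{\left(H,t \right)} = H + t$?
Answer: $- \frac{2590}{3} \approx -863.33$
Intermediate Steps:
$L = \frac{1}{3}$ ($L = \left(- \frac{1}{3}\right) \left(-1\right) = \frac{1}{3} \approx 0.33333$)
$Z = \frac{361}{9}$ ($Z = \left(6 + \frac{1}{3}\right)^{2} = \left(\frac{19}{3}\right)^{2} = \frac{361}{9} \approx 40.111$)
$- 21 \left(Y{\left(z{\left(4,-5 \right)},-1 \right)} + Z\right) = - 21 \left(\left(4 - 5\right)^{4} + \frac{361}{9}\right) = - 21 \left(\left(-1\right)^{4} + \frac{361}{9}\right) = - 21 \left(1 + \frac{361}{9}\right) = \left(-21\right) \frac{370}{9} = - \frac{2590}{3}$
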